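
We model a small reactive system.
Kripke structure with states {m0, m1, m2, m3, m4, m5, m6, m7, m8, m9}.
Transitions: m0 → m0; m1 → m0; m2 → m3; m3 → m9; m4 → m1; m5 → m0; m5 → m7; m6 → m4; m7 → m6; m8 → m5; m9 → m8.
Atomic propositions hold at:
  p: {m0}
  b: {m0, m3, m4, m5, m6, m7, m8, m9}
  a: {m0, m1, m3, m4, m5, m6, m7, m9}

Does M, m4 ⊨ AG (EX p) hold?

No

Sat(EX p) = {s : some successor in {m0}} = {m0, m1, m5}
AG (EX p): greatest fixpoint, start Z0 = {m0, m1, m5}, keep only states in Sat with every successor in Z. Z1 = {m0, m1}; fixed.
Sat(AG (EX p)) = {m0, m1}
m4 ∉ Sat(AG (EX p)) = {m0, m1}, so the formula does not hold at m4.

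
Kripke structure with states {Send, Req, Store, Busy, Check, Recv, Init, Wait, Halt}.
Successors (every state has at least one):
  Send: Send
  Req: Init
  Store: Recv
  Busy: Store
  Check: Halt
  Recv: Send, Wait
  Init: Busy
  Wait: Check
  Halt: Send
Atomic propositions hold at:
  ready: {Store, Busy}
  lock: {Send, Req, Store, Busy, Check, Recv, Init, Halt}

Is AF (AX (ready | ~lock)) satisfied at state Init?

Yes

Sat(~lock) = {Wait}
Sat(ready | ~lock) = {Store, Busy, Wait}
Sat(AX (ready | ~lock)) = {s : every successor in {Store, Busy, Wait}} = {Busy, Init}
AF (AX (ready | ~lock)): least fixpoint, start Z0 = {Busy, Init}, add states with every successor in Z. Z1 = {Req, Busy, Init}; fixed.
Sat(AF (AX (ready | ~lock))) = {Req, Busy, Init}
Init ∈ Sat(AF (AX (ready | ~lock))) = {Req, Busy, Init}, so the formula holds at Init.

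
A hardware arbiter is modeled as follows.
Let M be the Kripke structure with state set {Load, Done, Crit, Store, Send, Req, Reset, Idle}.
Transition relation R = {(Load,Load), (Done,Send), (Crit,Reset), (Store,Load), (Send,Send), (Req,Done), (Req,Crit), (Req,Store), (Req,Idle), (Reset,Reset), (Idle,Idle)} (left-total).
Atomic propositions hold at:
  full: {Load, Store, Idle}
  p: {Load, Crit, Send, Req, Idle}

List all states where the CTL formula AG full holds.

AG full: greatest fixpoint, start Z0 = {Load, Store, Idle}, keep only states in Sat with every successor in Z. Already a fixed point.
Sat(AG full) = {Load, Store, Idle}

{Load, Store, Idle}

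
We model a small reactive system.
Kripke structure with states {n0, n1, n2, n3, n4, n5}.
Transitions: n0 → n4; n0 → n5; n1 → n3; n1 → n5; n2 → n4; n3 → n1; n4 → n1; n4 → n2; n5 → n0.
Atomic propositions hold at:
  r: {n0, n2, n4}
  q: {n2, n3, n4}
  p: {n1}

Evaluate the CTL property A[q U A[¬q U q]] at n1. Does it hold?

Sat(¬q) = {n0, n1, n5}
A[¬q U q]: least fixpoint, start Z0 = Sat(q) = {n2, n3, n4}, add states in Sat(¬q) with every successor in Z. Already a fixed point.
Sat(A[¬q U q]) = {n2, n3, n4}
A[q U A[¬q U q]]: least fixpoint, start Z0 = Sat(A[¬q U q]) = {n2, n3, n4}, add states in Sat(q) with every successor in Z. Already a fixed point.
Sat(A[q U A[¬q U q]]) = {n2, n3, n4}
n1 ∉ Sat(A[q U A[¬q U q]]) = {n2, n3, n4}, so the formula does not hold at n1.

No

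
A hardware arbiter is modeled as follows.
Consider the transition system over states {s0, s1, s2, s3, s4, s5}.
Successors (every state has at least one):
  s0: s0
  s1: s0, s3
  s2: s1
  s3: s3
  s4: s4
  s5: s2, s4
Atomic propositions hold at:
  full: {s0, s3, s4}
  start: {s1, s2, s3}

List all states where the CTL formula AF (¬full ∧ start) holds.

Sat(¬full) = {s1, s2, s5}
Sat(¬full ∧ start) = {s1, s2}
AF (¬full ∧ start): least fixpoint, start Z0 = {s1, s2}, add states with every successor in Z. Already a fixed point.
Sat(AF (¬full ∧ start)) = {s1, s2}

{s1, s2}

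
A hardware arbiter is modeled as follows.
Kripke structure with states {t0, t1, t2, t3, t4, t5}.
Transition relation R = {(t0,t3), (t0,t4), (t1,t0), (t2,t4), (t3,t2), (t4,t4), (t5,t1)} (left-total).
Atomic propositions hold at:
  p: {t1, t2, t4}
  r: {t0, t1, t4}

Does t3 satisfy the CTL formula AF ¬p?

Yes

Sat(¬p) = {t0, t3, t5}
AF ¬p: least fixpoint, start Z0 = {t0, t3, t5}, add states with every successor in Z. Z1 = {t0, t1, t3, t5}; fixed.
Sat(AF ¬p) = {t0, t1, t3, t5}
t3 ∈ Sat(AF ¬p) = {t0, t1, t3, t5}, so the formula holds at t3.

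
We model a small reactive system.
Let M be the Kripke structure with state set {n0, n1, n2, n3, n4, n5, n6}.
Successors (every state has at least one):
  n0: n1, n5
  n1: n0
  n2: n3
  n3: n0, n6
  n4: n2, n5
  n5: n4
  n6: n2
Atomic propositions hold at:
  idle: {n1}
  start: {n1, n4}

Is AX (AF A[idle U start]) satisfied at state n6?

A[idle U start]: least fixpoint, start Z0 = Sat(start) = {n1, n4}, add states in Sat(idle) with every successor in Z. Already a fixed point.
Sat(A[idle U start]) = {n1, n4}
AF A[idle U start]: least fixpoint, start Z0 = {n1, n4}, add states with every successor in Z. Z1 = {n1, n4, n5}; Z2 = {n0, n1, n4, n5}; fixed.
Sat(AF A[idle U start]) = {n0, n1, n4, n5}
Sat(AX (AF A[idle U start])) = {s : every successor in {n0, n1, n4, n5}} = {n0, n1, n5}
n6 ∉ Sat(AX (AF A[idle U start])) = {n0, n1, n5}, so the formula does not hold at n6.

No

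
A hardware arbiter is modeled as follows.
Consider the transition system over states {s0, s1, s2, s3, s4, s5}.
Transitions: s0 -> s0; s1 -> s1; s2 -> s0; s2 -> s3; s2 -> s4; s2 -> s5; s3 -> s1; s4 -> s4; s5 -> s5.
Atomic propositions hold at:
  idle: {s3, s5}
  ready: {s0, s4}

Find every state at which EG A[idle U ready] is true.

{s0, s4}

A[idle U ready]: least fixpoint, start Z0 = Sat(ready) = {s0, s4}, add states in Sat(idle) with every successor in Z. Already a fixed point.
Sat(A[idle U ready]) = {s0, s4}
EG A[idle U ready]: greatest fixpoint, start Z0 = {s0, s4}, keep only states in Sat with some successor in Z. Already a fixed point.
Sat(EG A[idle U ready]) = {s0, s4}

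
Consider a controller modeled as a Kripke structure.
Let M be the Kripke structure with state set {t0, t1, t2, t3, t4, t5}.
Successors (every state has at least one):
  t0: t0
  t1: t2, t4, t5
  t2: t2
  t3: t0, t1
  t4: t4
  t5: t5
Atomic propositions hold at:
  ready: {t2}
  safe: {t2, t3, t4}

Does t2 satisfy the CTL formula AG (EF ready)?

Yes

EF ready: least fixpoint, start Z0 = {t2}, add states with some successor in Z. Z1 = {t1, t2}; Z2 = {t1, t2, t3}; fixed.
Sat(EF ready) = {t1, t2, t3}
AG (EF ready): greatest fixpoint, start Z0 = {t1, t2, t3}, keep only states in Sat with every successor in Z. Z1 = {t2}; fixed.
Sat(AG (EF ready)) = {t2}
t2 ∈ Sat(AG (EF ready)) = {t2}, so the formula holds at t2.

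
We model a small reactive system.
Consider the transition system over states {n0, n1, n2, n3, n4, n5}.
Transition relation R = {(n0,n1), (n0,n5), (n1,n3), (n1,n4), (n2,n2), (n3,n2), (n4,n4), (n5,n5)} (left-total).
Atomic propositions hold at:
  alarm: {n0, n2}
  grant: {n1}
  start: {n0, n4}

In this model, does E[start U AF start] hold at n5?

No

AF start: least fixpoint, start Z0 = {n0, n4}, add states with every successor in Z. Already a fixed point.
Sat(AF start) = {n0, n4}
E[start U AF start]: least fixpoint, start Z0 = Sat(AF start) = {n0, n4}, add states in Sat(start) with some successor in Z. Already a fixed point.
Sat(E[start U AF start]) = {n0, n4}
n5 ∉ Sat(E[start U AF start]) = {n0, n4}, so the formula does not hold at n5.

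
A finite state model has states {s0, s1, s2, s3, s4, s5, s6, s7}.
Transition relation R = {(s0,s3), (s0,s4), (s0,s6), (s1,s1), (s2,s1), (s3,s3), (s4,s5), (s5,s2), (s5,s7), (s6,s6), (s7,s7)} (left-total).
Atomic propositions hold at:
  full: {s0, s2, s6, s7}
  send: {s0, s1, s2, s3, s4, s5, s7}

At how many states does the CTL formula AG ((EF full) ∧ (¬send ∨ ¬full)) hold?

EF full: least fixpoint, start Z0 = {s0, s2, s6, s7}, add states with some successor in Z. Z1 = {s0, s2, s5, s6, s7}; Z2 = {s0, s2, s4, s5, s6, s7}; fixed.
Sat(EF full) = {s0, s2, s4, s5, s6, s7}
Sat(¬send) = {s6}
Sat(¬full) = {s1, s3, s4, s5}
Sat(¬send ∨ ¬full) = {s1, s3, s4, s5, s6}
Sat((EF full) ∧ (¬send ∨ ¬full)) = {s4, s5, s6}
AG ((EF full) ∧ (¬send ∨ ¬full)): greatest fixpoint, start Z0 = {s4, s5, s6}, keep only states in Sat with every successor in Z. Z1 = {s4, s6}; Z2 = {s6}; fixed.
Sat(AG ((EF full) ∧ (¬send ∨ ¬full))) = {s6}
|Sat(AG ((EF full) ∧ (¬send ∨ ¬full)))| = |{s6}| = 1.

1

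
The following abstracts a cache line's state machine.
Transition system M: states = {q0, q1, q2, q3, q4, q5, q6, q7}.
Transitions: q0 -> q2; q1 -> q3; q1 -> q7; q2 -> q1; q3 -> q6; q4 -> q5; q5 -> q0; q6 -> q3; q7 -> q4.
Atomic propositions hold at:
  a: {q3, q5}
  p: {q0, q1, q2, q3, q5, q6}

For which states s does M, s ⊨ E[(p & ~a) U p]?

Sat(~a) = {q0, q1, q2, q4, q6, q7}
Sat(p & ~a) = {q0, q1, q2, q6}
E[(p & ~a) U p]: least fixpoint, start Z0 = Sat(p) = {q0, q1, q2, q3, q5, q6}, add states in Sat(p & ~a) with some successor in Z. Already a fixed point.
Sat(E[(p & ~a) U p]) = {q0, q1, q2, q3, q5, q6}

{q0, q1, q2, q3, q5, q6}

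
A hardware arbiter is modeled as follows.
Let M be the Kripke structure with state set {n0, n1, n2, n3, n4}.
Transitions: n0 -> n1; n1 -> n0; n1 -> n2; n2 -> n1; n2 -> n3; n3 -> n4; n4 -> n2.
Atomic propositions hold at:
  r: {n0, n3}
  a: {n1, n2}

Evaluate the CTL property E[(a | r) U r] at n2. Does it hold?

Yes

Sat(a | r) = {n0, n1, n2, n3}
E[(a | r) U r]: least fixpoint, start Z0 = Sat(r) = {n0, n3}, add states in Sat(a | r) with some successor in Z. Z1 = {n0, n1, n2, n3}; fixed.
Sat(E[(a | r) U r]) = {n0, n1, n2, n3}
n2 ∈ Sat(E[(a | r) U r]) = {n0, n1, n2, n3}, so the formula holds at n2.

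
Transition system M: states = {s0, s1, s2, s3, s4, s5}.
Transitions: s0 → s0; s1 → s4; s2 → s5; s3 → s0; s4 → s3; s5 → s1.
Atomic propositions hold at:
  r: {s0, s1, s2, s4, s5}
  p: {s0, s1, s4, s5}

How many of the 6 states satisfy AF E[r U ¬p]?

5

Sat(¬p) = {s2, s3}
E[r U ¬p]: least fixpoint, start Z0 = Sat(¬p) = {s2, s3}, add states in Sat(r) with some successor in Z. Z1 = {s2, s3, s4}; Z2 = {s1, s2, s3, s4}; Z3 = {s1, s2, s3, s4, s5}; fixed.
Sat(E[r U ¬p]) = {s1, s2, s3, s4, s5}
AF E[r U ¬p]: least fixpoint, start Z0 = {s1, s2, s3, s4, s5}, add states with every successor in Z. Already a fixed point.
Sat(AF E[r U ¬p]) = {s1, s2, s3, s4, s5}
|Sat(AF E[r U ¬p])| = |{s1, s2, s3, s4, s5}| = 5.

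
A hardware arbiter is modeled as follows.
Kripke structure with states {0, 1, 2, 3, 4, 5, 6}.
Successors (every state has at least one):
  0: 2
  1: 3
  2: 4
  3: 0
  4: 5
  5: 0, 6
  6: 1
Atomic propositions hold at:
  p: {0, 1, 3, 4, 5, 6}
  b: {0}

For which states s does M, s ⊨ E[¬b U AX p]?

Sat(¬b) = {1, 2, 3, 4, 5, 6}
Sat(AX p) = {s : every successor in {0, 1, 3, 4, 5, 6}} = {1, 2, 3, 4, 5, 6}
E[¬b U AX p]: least fixpoint, start Z0 = Sat(AX p) = {1, 2, 3, 4, 5, 6}, add states in Sat(¬b) with some successor in Z. Already a fixed point.
Sat(E[¬b U AX p]) = {1, 2, 3, 4, 5, 6}

{1, 2, 3, 4, 5, 6}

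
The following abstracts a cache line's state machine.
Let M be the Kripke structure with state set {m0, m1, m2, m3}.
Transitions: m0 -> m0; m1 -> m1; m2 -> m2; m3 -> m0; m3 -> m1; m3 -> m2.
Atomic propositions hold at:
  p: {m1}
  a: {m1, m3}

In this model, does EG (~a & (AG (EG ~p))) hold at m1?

Sat(~a) = {m0, m2}
Sat(~p) = {m0, m2, m3}
EG ~p: greatest fixpoint, start Z0 = {m0, m2, m3}, keep only states in Sat with some successor in Z. Already a fixed point.
Sat(EG ~p) = {m0, m2, m3}
AG (EG ~p): greatest fixpoint, start Z0 = {m0, m2, m3}, keep only states in Sat with every successor in Z. Z1 = {m0, m2}; fixed.
Sat(AG (EG ~p)) = {m0, m2}
Sat(~a & (AG (EG ~p))) = {m0, m2}
EG (~a & (AG (EG ~p))): greatest fixpoint, start Z0 = {m0, m2}, keep only states in Sat with some successor in Z. Already a fixed point.
Sat(EG (~a & (AG (EG ~p)))) = {m0, m2}
m1 ∉ Sat(EG (~a & (AG (EG ~p)))) = {m0, m2}, so the formula does not hold at m1.

No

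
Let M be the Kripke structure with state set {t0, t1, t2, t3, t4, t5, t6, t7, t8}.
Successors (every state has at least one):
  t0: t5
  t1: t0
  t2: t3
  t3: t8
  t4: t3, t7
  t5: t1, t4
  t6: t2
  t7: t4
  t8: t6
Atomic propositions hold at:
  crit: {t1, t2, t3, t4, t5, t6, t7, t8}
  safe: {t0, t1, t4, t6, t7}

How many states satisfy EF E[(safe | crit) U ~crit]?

3

Sat(safe | crit) = {t0, t1, t2, t3, t4, t5, t6, t7, t8}
Sat(~crit) = {t0}
E[(safe | crit) U ~crit]: least fixpoint, start Z0 = Sat(~crit) = {t0}, add states in Sat(safe | crit) with some successor in Z. Z1 = {t0, t1}; Z2 = {t0, t1, t5}; fixed.
Sat(E[(safe | crit) U ~crit]) = {t0, t1, t5}
EF E[(safe | crit) U ~crit]: least fixpoint, start Z0 = {t0, t1, t5}, add states with some successor in Z. Already a fixed point.
Sat(EF E[(safe | crit) U ~crit]) = {t0, t1, t5}
|Sat(EF E[(safe | crit) U ~crit])| = |{t0, t1, t5}| = 3.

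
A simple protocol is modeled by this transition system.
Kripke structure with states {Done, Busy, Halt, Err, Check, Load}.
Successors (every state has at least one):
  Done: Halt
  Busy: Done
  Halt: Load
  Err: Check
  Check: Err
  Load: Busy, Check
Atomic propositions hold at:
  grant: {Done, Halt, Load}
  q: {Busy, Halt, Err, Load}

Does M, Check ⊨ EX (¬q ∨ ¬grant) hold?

Sat(¬q) = {Done, Check}
Sat(¬grant) = {Busy, Err, Check}
Sat(¬q ∨ ¬grant) = {Done, Busy, Err, Check}
Sat(EX (¬q ∨ ¬grant)) = {s : some successor in {Done, Busy, Err, Check}} = {Busy, Err, Check, Load}
Check ∈ Sat(EX (¬q ∨ ¬grant)) = {Busy, Err, Check, Load}, so the formula holds at Check.

Yes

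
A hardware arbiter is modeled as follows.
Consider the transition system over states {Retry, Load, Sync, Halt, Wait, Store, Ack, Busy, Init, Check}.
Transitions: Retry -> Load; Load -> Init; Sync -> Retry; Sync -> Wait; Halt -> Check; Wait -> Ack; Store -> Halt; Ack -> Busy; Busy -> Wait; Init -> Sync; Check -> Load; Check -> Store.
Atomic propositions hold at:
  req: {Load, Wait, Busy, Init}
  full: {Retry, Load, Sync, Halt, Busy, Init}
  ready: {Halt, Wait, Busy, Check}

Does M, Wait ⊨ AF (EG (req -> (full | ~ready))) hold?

No

Sat(~ready) = {Retry, Load, Sync, Store, Ack, Init}
Sat(full | ~ready) = {Retry, Load, Sync, Halt, Store, Ack, Busy, Init}
Sat(req -> (full | ~ready)) = {Retry, Load, Sync, Halt, Store, Ack, Busy, Init, Check}
EG (req -> (full | ~ready)): greatest fixpoint, start Z0 = {Retry, Load, Sync, Halt, Store, Ack, Busy, Init, Check}, keep only states in Sat with some successor in Z. Z1 = {Retry, Load, Sync, Halt, Store, Ack, Init, Check}; Z2 = {Retry, Load, Sync, Halt, Store, Init, Check}; fixed.
Sat(EG (req -> (full | ~ready))) = {Retry, Load, Sync, Halt, Store, Init, Check}
AF (EG (req -> (full | ~ready))): least fixpoint, start Z0 = {Retry, Load, Sync, Halt, Store, Init, Check}, add states with every successor in Z. Already a fixed point.
Sat(AF (EG (req -> (full | ~ready)))) = {Retry, Load, Sync, Halt, Store, Init, Check}
Wait ∉ Sat(AF (EG (req -> (full | ~ready)))) = {Retry, Load, Sync, Halt, Store, Init, Check}, so the formula does not hold at Wait.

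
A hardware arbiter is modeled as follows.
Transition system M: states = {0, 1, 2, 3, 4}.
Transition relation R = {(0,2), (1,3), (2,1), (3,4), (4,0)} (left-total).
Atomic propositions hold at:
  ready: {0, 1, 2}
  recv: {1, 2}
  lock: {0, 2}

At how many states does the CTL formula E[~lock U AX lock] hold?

4

Sat(~lock) = {1, 3, 4}
Sat(AX lock) = {s : every successor in {0, 2}} = {0, 4}
E[~lock U AX lock]: least fixpoint, start Z0 = Sat(AX lock) = {0, 4}, add states in Sat(~lock) with some successor in Z. Z1 = {0, 3, 4}; Z2 = {0, 1, 3, 4}; fixed.
Sat(E[~lock U AX lock]) = {0, 1, 3, 4}
|Sat(E[~lock U AX lock])| = |{0, 1, 3, 4}| = 4.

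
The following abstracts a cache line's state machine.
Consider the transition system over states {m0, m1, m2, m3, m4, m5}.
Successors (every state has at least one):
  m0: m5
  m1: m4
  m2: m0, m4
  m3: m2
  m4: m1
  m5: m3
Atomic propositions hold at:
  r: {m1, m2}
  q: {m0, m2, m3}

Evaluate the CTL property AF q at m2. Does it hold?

Yes

AF q: least fixpoint, start Z0 = {m0, m2, m3}, add states with every successor in Z. Z1 = {m0, m2, m3, m5}; fixed.
Sat(AF q) = {m0, m2, m3, m5}
m2 ∈ Sat(AF q) = {m0, m2, m3, m5}, so the formula holds at m2.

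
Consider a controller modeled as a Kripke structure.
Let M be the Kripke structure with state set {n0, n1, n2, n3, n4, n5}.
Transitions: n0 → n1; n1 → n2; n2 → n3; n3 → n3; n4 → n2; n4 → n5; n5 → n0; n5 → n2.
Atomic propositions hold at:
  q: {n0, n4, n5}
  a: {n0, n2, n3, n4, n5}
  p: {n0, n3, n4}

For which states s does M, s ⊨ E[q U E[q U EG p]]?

{n3}

EG p: greatest fixpoint, start Z0 = {n0, n3, n4}, keep only states in Sat with some successor in Z. Z1 = {n3}; fixed.
Sat(EG p) = {n3}
E[q U EG p]: least fixpoint, start Z0 = Sat(EG p) = {n3}, add states in Sat(q) with some successor in Z. Already a fixed point.
Sat(E[q U EG p]) = {n3}
E[q U E[q U EG p]]: least fixpoint, start Z0 = Sat(E[q U EG p]) = {n3}, add states in Sat(q) with some successor in Z. Already a fixed point.
Sat(E[q U E[q U EG p]]) = {n3}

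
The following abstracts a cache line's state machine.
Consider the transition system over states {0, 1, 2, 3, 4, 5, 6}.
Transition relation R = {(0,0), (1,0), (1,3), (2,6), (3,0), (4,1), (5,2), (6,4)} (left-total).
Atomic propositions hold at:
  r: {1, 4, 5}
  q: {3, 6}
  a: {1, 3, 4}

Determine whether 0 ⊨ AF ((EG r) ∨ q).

EG r: greatest fixpoint, start Z0 = {1, 4, 5}, keep only states in Sat with some successor in Z. Z1 = {4}; Z2 = ∅; fixed.
Sat(EG r) = ∅
Sat((EG r) ∨ q) = {3, 6}
AF ((EG r) ∨ q): least fixpoint, start Z0 = {3, 6}, add states with every successor in Z. Z1 = {2, 3, 6}; Z2 = {2, 3, 5, 6}; fixed.
Sat(AF ((EG r) ∨ q)) = {2, 3, 5, 6}
0 ∉ Sat(AF ((EG r) ∨ q)) = {2, 3, 5, 6}, so the formula does not hold at 0.

No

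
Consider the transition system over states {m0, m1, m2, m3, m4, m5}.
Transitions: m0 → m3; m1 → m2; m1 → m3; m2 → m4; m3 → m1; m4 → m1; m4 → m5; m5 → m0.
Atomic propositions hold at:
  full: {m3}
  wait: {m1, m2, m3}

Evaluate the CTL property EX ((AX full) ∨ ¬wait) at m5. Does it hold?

Yes

Sat(AX full) = {s : every successor in {m3}} = {m0}
Sat(¬wait) = {m0, m4, m5}
Sat((AX full) ∨ ¬wait) = {m0, m4, m5}
Sat(EX ((AX full) ∨ ¬wait)) = {s : some successor in {m0, m4, m5}} = {m2, m4, m5}
m5 ∈ Sat(EX ((AX full) ∨ ¬wait)) = {m2, m4, m5}, so the formula holds at m5.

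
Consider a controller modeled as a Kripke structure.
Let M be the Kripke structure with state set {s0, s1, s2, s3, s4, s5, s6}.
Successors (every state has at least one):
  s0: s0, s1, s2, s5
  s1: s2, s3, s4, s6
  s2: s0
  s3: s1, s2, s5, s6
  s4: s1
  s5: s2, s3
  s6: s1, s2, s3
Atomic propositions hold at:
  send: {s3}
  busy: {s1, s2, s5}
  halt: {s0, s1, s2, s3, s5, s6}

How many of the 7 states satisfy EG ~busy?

Sat(~busy) = {s0, s3, s4, s6}
EG ~busy: greatest fixpoint, start Z0 = {s0, s3, s4, s6}, keep only states in Sat with some successor in Z. Z1 = {s0, s3, s6}; fixed.
Sat(EG ~busy) = {s0, s3, s6}
|Sat(EG ~busy)| = |{s0, s3, s6}| = 3.

3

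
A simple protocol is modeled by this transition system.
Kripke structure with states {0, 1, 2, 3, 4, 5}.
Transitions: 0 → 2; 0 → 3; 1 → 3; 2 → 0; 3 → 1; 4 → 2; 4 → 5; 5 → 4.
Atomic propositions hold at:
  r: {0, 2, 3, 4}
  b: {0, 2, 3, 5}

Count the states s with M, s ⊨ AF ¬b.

Sat(¬b) = {1, 4}
AF ¬b: least fixpoint, start Z0 = {1, 4}, add states with every successor in Z. Z1 = {1, 3, 4, 5}; fixed.
Sat(AF ¬b) = {1, 3, 4, 5}
|Sat(AF ¬b)| = |{1, 3, 4, 5}| = 4.

4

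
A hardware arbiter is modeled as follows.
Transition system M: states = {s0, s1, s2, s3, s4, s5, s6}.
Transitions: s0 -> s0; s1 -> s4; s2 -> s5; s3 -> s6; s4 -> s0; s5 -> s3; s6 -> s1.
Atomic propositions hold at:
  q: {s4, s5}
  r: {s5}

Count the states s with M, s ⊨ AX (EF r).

1

EF r: least fixpoint, start Z0 = {s5}, add states with some successor in Z. Z1 = {s2, s5}; fixed.
Sat(EF r) = {s2, s5}
Sat(AX (EF r)) = {s : every successor in {s2, s5}} = {s2}
|Sat(AX (EF r))| = |{s2}| = 1.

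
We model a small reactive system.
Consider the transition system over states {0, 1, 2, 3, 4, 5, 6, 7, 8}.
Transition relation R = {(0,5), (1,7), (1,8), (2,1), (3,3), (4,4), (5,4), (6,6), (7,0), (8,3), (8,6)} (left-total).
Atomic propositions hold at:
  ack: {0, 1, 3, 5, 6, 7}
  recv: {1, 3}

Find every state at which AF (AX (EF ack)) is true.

{0, 1, 2, 3, 6, 7, 8}

EF ack: least fixpoint, start Z0 = {0, 1, 3, 5, 6, 7}, add states with some successor in Z. Z1 = {0, 1, 2, 3, 5, 6, 7, 8}; fixed.
Sat(EF ack) = {0, 1, 2, 3, 5, 6, 7, 8}
Sat(AX (EF ack)) = {s : every successor in {0, 1, 2, 3, 5, 6, 7, 8}} = {0, 1, 2, 3, 6, 7, 8}
AF (AX (EF ack)): least fixpoint, start Z0 = {0, 1, 2, 3, 6, 7, 8}, add states with every successor in Z. Already a fixed point.
Sat(AF (AX (EF ack))) = {0, 1, 2, 3, 6, 7, 8}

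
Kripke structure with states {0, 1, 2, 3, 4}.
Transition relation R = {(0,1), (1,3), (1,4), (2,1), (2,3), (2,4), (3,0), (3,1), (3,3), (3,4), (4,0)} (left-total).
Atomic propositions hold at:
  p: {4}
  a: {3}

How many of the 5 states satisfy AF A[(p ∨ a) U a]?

1

Sat(p ∨ a) = {3, 4}
A[(p ∨ a) U a]: least fixpoint, start Z0 = Sat(a) = {3}, add states in Sat(p ∨ a) with every successor in Z. Already a fixed point.
Sat(A[(p ∨ a) U a]) = {3}
AF A[(p ∨ a) U a]: least fixpoint, start Z0 = {3}, add states with every successor in Z. Already a fixed point.
Sat(AF A[(p ∨ a) U a]) = {3}
|Sat(AF A[(p ∨ a) U a])| = |{3}| = 1.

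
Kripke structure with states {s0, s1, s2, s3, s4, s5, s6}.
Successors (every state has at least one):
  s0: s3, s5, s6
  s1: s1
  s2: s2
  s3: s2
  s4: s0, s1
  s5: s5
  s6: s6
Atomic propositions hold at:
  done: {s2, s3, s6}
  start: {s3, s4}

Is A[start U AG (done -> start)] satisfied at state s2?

Sat(done -> start) = {s0, s1, s3, s4, s5}
AG (done -> start): greatest fixpoint, start Z0 = {s0, s1, s3, s4, s5}, keep only states in Sat with every successor in Z. Z1 = {s1, s4, s5}; Z2 = {s1, s5}; fixed.
Sat(AG (done -> start)) = {s1, s5}
A[start U AG (done -> start)]: least fixpoint, start Z0 = Sat(AG (done -> start)) = {s1, s5}, add states in Sat(start) with every successor in Z. Already a fixed point.
Sat(A[start U AG (done -> start)]) = {s1, s5}
s2 ∉ Sat(A[start U AG (done -> start)]) = {s1, s5}, so the formula does not hold at s2.

No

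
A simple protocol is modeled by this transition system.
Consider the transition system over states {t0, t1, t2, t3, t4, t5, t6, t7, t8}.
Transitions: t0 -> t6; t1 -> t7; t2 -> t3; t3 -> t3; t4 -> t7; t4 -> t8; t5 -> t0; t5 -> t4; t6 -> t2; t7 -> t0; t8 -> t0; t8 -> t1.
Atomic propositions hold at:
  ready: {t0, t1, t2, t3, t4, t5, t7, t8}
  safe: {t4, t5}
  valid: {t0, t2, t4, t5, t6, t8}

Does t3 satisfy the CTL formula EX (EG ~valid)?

Yes

Sat(~valid) = {t1, t3, t7}
EG ~valid: greatest fixpoint, start Z0 = {t1, t3, t7}, keep only states in Sat with some successor in Z. Z1 = {t1, t3}; Z2 = {t3}; fixed.
Sat(EG ~valid) = {t3}
Sat(EX (EG ~valid)) = {s : some successor in {t3}} = {t2, t3}
t3 ∈ Sat(EX (EG ~valid)) = {t2, t3}, so the formula holds at t3.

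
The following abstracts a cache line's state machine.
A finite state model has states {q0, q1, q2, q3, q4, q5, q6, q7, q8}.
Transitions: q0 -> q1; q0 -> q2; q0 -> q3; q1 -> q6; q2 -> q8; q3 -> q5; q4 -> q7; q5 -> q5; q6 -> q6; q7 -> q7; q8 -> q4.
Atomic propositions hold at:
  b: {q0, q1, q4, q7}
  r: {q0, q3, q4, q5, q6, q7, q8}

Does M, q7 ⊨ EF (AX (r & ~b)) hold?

No

Sat(~b) = {q2, q3, q5, q6, q8}
Sat(r & ~b) = {q3, q5, q6, q8}
Sat(AX (r & ~b)) = {s : every successor in {q3, q5, q6, q8}} = {q1, q2, q3, q5, q6}
EF (AX (r & ~b)): least fixpoint, start Z0 = {q1, q2, q3, q5, q6}, add states with some successor in Z. Z1 = {q0, q1, q2, q3, q5, q6}; fixed.
Sat(EF (AX (r & ~b))) = {q0, q1, q2, q3, q5, q6}
q7 ∉ Sat(EF (AX (r & ~b))) = {q0, q1, q2, q3, q5, q6}, so the formula does not hold at q7.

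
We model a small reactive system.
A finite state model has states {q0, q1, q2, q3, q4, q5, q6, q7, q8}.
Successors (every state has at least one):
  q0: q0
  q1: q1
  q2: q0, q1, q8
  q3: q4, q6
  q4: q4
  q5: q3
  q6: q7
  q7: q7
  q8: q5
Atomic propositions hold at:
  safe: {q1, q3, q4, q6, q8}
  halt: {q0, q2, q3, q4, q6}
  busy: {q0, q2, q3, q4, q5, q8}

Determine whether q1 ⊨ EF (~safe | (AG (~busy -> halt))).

No

Sat(~safe) = {q0, q2, q5, q7}
Sat(~busy) = {q1, q6, q7}
Sat(~busy -> halt) = {q0, q2, q3, q4, q5, q6, q8}
AG (~busy -> halt): greatest fixpoint, start Z0 = {q0, q2, q3, q4, q5, q6, q8}, keep only states in Sat with every successor in Z. Z1 = {q0, q3, q4, q5, q8}; Z2 = {q0, q4, q5, q8}; Z3 = {q0, q4, q8}; Z4 = {q0, q4}; fixed.
Sat(AG (~busy -> halt)) = {q0, q4}
Sat(~safe | (AG (~busy -> halt))) = {q0, q2, q4, q5, q7}
EF (~safe | (AG (~busy -> halt))): least fixpoint, start Z0 = {q0, q2, q4, q5, q7}, add states with some successor in Z. Z1 = {q0, q2, q3, q4, q5, q6, q7, q8}; fixed.
Sat(EF (~safe | (AG (~busy -> halt)))) = {q0, q2, q3, q4, q5, q6, q7, q8}
q1 ∉ Sat(EF (~safe | (AG (~busy -> halt)))) = {q0, q2, q3, q4, q5, q6, q7, q8}, so the formula does not hold at q1.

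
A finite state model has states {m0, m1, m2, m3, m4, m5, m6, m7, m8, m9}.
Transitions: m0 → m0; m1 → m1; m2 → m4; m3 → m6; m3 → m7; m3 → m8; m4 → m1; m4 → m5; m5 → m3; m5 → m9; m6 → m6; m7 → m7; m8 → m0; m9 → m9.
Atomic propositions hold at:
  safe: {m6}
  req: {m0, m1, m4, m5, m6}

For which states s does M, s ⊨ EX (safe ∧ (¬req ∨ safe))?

{m3, m6}

Sat(¬req) = {m2, m3, m7, m8, m9}
Sat(¬req ∨ safe) = {m2, m3, m6, m7, m8, m9}
Sat(safe ∧ (¬req ∨ safe)) = {m6}
Sat(EX (safe ∧ (¬req ∨ safe))) = {s : some successor in {m6}} = {m3, m6}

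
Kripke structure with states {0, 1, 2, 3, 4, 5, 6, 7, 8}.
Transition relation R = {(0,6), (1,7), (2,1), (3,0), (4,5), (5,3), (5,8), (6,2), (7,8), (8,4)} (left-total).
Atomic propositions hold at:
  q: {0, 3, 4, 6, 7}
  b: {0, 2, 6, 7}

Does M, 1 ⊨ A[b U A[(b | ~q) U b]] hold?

Yes

Sat(~q) = {1, 2, 5, 8}
Sat(b | ~q) = {0, 1, 2, 5, 6, 7, 8}
A[(b | ~q) U b]: least fixpoint, start Z0 = Sat(b) = {0, 2, 6, 7}, add states in Sat(b | ~q) with every successor in Z. Z1 = {0, 1, 2, 6, 7}; fixed.
Sat(A[(b | ~q) U b]) = {0, 1, 2, 6, 7}
A[b U A[(b | ~q) U b]]: least fixpoint, start Z0 = Sat(A[(b | ~q) U b]) = {0, 1, 2, 6, 7}, add states in Sat(b) with every successor in Z. Already a fixed point.
Sat(A[b U A[(b | ~q) U b]]) = {0, 1, 2, 6, 7}
1 ∈ Sat(A[b U A[(b | ~q) U b]]) = {0, 1, 2, 6, 7}, so the formula holds at 1.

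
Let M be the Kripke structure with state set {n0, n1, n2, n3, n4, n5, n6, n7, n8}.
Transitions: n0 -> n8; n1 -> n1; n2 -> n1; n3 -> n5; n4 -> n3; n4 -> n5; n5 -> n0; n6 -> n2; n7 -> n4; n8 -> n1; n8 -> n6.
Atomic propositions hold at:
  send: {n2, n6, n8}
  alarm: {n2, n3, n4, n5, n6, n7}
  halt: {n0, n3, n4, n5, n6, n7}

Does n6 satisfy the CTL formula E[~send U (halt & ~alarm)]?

No

Sat(~send) = {n0, n1, n3, n4, n5, n7}
Sat(~alarm) = {n0, n1, n8}
Sat(halt & ~alarm) = {n0}
E[~send U (halt & ~alarm)]: least fixpoint, start Z0 = Sat((halt & ~alarm)) = {n0}, add states in Sat(~send) with some successor in Z. Z1 = {n0, n5}; Z2 = {n0, n3, n4, n5}; Z3 = {n0, n3, n4, n5, n7}; fixed.
Sat(E[~send U (halt & ~alarm)]) = {n0, n3, n4, n5, n7}
n6 ∉ Sat(E[~send U (halt & ~alarm)]) = {n0, n3, n4, n5, n7}, so the formula does not hold at n6.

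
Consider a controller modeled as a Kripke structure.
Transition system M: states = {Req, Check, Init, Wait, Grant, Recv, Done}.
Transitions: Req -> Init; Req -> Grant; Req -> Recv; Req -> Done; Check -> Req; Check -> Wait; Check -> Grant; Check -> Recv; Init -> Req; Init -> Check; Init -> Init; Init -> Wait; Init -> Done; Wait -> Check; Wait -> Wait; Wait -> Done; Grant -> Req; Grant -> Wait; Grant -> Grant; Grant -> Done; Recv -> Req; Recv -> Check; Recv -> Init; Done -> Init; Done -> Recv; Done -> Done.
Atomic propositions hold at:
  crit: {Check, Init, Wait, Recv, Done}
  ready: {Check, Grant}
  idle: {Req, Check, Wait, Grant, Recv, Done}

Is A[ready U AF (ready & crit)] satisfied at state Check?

Sat(ready & crit) = {Check}
AF (ready & crit): least fixpoint, start Z0 = {Check}, add states with every successor in Z. Already a fixed point.
Sat(AF (ready & crit)) = {Check}
A[ready U AF (ready & crit)]: least fixpoint, start Z0 = Sat(AF (ready & crit)) = {Check}, add states in Sat(ready) with every successor in Z. Already a fixed point.
Sat(A[ready U AF (ready & crit)]) = {Check}
Check ∈ Sat(A[ready U AF (ready & crit)]) = {Check}, so the formula holds at Check.

Yes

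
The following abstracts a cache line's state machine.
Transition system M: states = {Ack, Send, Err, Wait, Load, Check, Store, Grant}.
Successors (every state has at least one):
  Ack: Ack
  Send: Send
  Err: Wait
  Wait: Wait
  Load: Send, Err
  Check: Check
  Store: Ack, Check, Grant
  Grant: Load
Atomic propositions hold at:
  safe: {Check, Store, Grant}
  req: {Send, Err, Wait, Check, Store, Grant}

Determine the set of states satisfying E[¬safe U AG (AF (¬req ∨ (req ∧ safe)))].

{Ack, Check}

Sat(¬safe) = {Ack, Send, Err, Wait, Load}
Sat(¬req) = {Ack, Load}
Sat(req ∧ safe) = {Check, Store, Grant}
Sat(¬req ∨ (req ∧ safe)) = {Ack, Load, Check, Store, Grant}
AF (¬req ∨ (req ∧ safe)): least fixpoint, start Z0 = {Ack, Load, Check, Store, Grant}, add states with every successor in Z. Already a fixed point.
Sat(AF (¬req ∨ (req ∧ safe))) = {Ack, Load, Check, Store, Grant}
AG (AF (¬req ∨ (req ∧ safe))): greatest fixpoint, start Z0 = {Ack, Load, Check, Store, Grant}, keep only states in Sat with every successor in Z. Z1 = {Ack, Check, Store, Grant}; Z2 = {Ack, Check, Store}; Z3 = {Ack, Check}; fixed.
Sat(AG (AF (¬req ∨ (req ∧ safe)))) = {Ack, Check}
E[¬safe U AG (AF (¬req ∨ (req ∧ safe)))]: least fixpoint, start Z0 = Sat(AG (AF (¬req ∨ (req ∧ safe)))) = {Ack, Check}, add states in Sat(¬safe) with some successor in Z. Already a fixed point.
Sat(E[¬safe U AG (AF (¬req ∨ (req ∧ safe)))]) = {Ack, Check}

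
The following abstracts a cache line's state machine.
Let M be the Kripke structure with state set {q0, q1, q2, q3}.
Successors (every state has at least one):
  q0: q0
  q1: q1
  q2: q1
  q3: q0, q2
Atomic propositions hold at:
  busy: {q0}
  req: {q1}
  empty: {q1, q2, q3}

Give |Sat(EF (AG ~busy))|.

Sat(~busy) = {q1, q2, q3}
AG ~busy: greatest fixpoint, start Z0 = {q1, q2, q3}, keep only states in Sat with every successor in Z. Z1 = {q1, q2}; fixed.
Sat(AG ~busy) = {q1, q2}
EF (AG ~busy): least fixpoint, start Z0 = {q1, q2}, add states with some successor in Z. Z1 = {q1, q2, q3}; fixed.
Sat(EF (AG ~busy)) = {q1, q2, q3}
|Sat(EF (AG ~busy))| = |{q1, q2, q3}| = 3.

3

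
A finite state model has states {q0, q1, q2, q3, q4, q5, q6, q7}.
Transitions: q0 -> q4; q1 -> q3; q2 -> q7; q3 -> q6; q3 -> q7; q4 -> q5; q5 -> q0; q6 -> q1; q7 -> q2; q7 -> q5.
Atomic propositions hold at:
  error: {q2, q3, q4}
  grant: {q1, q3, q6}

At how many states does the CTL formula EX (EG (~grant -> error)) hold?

3

Sat(~grant) = {q0, q2, q4, q5, q7}
Sat(~grant -> error) = {q1, q2, q3, q4, q6}
EG (~grant -> error): greatest fixpoint, start Z0 = {q1, q2, q3, q4, q6}, keep only states in Sat with some successor in Z. Z1 = {q1, q3, q6}; fixed.
Sat(EG (~grant -> error)) = {q1, q3, q6}
Sat(EX (EG (~grant -> error))) = {s : some successor in {q1, q3, q6}} = {q1, q3, q6}
|Sat(EX (EG (~grant -> error)))| = |{q1, q3, q6}| = 3.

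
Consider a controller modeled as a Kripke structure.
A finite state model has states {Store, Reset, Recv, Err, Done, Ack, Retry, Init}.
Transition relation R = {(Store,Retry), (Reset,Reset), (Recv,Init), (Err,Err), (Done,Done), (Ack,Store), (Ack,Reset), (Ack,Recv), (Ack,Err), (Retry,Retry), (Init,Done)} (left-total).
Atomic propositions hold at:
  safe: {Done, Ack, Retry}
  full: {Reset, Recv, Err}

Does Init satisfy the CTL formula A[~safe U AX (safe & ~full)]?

Sat(~safe) = {Store, Reset, Recv, Err, Init}
Sat(~full) = {Store, Done, Ack, Retry, Init}
Sat(safe & ~full) = {Done, Ack, Retry}
Sat(AX (safe & ~full)) = {s : every successor in {Done, Ack, Retry}} = {Store, Done, Retry, Init}
A[~safe U AX (safe & ~full)]: least fixpoint, start Z0 = Sat(AX (safe & ~full)) = {Store, Done, Retry, Init}, add states in Sat(~safe) with every successor in Z. Z1 = {Store, Recv, Done, Retry, Init}; fixed.
Sat(A[~safe U AX (safe & ~full)]) = {Store, Recv, Done, Retry, Init}
Init ∈ Sat(A[~safe U AX (safe & ~full)]) = {Store, Recv, Done, Retry, Init}, so the formula holds at Init.

Yes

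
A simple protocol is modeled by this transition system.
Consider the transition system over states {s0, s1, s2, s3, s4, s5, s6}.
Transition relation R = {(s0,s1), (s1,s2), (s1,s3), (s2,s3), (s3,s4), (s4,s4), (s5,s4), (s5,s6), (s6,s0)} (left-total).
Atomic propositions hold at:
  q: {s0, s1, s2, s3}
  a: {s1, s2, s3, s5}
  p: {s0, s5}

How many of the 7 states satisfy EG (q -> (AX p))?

2

Sat(AX p) = {s : every successor in {s0, s5}} = {s6}
Sat(q -> (AX p)) = {s4, s5, s6}
EG (q -> (AX p)): greatest fixpoint, start Z0 = {s4, s5, s6}, keep only states in Sat with some successor in Z. Z1 = {s4, s5}; fixed.
Sat(EG (q -> (AX p))) = {s4, s5}
|Sat(EG (q -> (AX p)))| = |{s4, s5}| = 2.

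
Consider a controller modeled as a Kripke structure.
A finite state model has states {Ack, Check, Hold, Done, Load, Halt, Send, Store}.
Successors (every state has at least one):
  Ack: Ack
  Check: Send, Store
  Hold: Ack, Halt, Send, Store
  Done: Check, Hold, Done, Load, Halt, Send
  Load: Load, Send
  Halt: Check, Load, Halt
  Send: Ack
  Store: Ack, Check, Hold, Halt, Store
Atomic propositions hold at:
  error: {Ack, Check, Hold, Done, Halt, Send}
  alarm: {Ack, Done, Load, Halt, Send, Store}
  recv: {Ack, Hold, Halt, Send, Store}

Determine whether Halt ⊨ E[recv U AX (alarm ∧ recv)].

Sat(alarm ∧ recv) = {Ack, Halt, Send, Store}
Sat(AX (alarm ∧ recv)) = {s : every successor in {Ack, Halt, Send, Store}} = {Ack, Check, Hold, Send}
E[recv U AX (alarm ∧ recv)]: least fixpoint, start Z0 = Sat(AX (alarm ∧ recv)) = {Ack, Check, Hold, Send}, add states in Sat(recv) with some successor in Z. Z1 = {Ack, Check, Hold, Halt, Send, Store}; fixed.
Sat(E[recv U AX (alarm ∧ recv)]) = {Ack, Check, Hold, Halt, Send, Store}
Halt ∈ Sat(E[recv U AX (alarm ∧ recv)]) = {Ack, Check, Hold, Halt, Send, Store}, so the formula holds at Halt.

Yes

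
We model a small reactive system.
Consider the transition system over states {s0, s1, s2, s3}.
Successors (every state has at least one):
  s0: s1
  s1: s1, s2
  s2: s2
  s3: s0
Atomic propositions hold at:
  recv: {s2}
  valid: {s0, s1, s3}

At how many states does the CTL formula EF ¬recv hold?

3

Sat(¬recv) = {s0, s1, s3}
EF ¬recv: least fixpoint, start Z0 = {s0, s1, s3}, add states with some successor in Z. Already a fixed point.
Sat(EF ¬recv) = {s0, s1, s3}
|Sat(EF ¬recv)| = |{s0, s1, s3}| = 3.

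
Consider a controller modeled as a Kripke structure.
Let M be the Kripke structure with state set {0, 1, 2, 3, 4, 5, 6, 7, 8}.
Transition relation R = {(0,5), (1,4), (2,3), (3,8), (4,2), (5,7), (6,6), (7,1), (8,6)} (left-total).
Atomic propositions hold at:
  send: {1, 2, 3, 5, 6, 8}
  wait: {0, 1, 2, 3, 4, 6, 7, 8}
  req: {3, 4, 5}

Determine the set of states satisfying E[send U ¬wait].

Sat(¬wait) = {5}
E[send U ¬wait]: least fixpoint, start Z0 = Sat(¬wait) = {5}, add states in Sat(send) with some successor in Z. Already a fixed point.
Sat(E[send U ¬wait]) = {5}

{5}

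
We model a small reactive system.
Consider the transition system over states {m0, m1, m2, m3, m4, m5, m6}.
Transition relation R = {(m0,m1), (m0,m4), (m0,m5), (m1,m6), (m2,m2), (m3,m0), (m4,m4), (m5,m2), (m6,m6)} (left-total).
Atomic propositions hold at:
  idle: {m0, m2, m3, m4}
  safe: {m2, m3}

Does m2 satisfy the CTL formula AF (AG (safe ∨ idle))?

Yes

Sat(safe ∨ idle) = {m0, m2, m3, m4}
AG (safe ∨ idle): greatest fixpoint, start Z0 = {m0, m2, m3, m4}, keep only states in Sat with every successor in Z. Z1 = {m2, m3, m4}; Z2 = {m2, m4}; fixed.
Sat(AG (safe ∨ idle)) = {m2, m4}
AF (AG (safe ∨ idle)): least fixpoint, start Z0 = {m2, m4}, add states with every successor in Z. Z1 = {m2, m4, m5}; fixed.
Sat(AF (AG (safe ∨ idle))) = {m2, m4, m5}
m2 ∈ Sat(AF (AG (safe ∨ idle))) = {m2, m4, m5}, so the formula holds at m2.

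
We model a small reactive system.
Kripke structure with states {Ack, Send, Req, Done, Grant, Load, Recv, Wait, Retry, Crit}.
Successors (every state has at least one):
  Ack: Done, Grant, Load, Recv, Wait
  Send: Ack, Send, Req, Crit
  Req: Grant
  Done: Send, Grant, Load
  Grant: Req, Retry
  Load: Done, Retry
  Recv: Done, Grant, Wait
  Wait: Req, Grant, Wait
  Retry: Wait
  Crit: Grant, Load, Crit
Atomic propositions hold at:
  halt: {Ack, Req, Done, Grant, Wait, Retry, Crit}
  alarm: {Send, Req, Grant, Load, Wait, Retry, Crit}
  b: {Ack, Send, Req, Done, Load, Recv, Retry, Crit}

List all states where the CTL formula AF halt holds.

AF halt: least fixpoint, start Z0 = {Ack, Req, Done, Grant, Wait, Retry, Crit}, add states with every successor in Z. Z1 = {Ack, Req, Done, Grant, Load, Recv, Wait, Retry, Crit}; fixed.
Sat(AF halt) = {Ack, Req, Done, Grant, Load, Recv, Wait, Retry, Crit}

{Ack, Req, Done, Grant, Load, Recv, Wait, Retry, Crit}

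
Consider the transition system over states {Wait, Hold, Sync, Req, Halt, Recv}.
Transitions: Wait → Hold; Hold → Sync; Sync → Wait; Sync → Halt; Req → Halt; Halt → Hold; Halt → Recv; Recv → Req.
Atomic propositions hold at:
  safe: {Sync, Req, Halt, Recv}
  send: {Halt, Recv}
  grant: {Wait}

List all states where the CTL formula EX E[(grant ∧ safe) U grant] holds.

{Sync}

Sat(grant ∧ safe) = ∅
E[(grant ∧ safe) U grant]: least fixpoint, start Z0 = Sat(grant) = {Wait}, add states in Sat(grant ∧ safe) with some successor in Z. Already a fixed point.
Sat(E[(grant ∧ safe) U grant]) = {Wait}
Sat(EX E[(grant ∧ safe) U grant]) = {s : some successor in {Wait}} = {Sync}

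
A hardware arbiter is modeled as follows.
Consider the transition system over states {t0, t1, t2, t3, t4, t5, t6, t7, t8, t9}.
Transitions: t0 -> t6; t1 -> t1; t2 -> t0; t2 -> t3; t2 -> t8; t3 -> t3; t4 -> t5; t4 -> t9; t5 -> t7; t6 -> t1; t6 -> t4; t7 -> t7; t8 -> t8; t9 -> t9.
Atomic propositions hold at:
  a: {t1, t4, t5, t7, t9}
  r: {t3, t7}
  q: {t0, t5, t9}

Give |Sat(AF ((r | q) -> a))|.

9

Sat(r | q) = {t0, t3, t5, t7, t9}
Sat((r | q) -> a) = {t1, t2, t4, t5, t6, t7, t8, t9}
AF ((r | q) -> a): least fixpoint, start Z0 = {t1, t2, t4, t5, t6, t7, t8, t9}, add states with every successor in Z. Z1 = {t0, t1, t2, t4, t5, t6, t7, t8, t9}; fixed.
Sat(AF ((r | q) -> a)) = {t0, t1, t2, t4, t5, t6, t7, t8, t9}
|Sat(AF ((r | q) -> a))| = |{t0, t1, t2, t4, t5, t6, t7, t8, t9}| = 9.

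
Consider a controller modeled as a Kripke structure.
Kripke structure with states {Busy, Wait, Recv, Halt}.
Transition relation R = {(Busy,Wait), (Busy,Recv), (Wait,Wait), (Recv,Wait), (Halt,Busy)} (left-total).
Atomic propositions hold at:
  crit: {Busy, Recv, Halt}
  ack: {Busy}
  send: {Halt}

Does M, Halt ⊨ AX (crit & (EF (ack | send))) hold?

Yes

Sat(ack | send) = {Busy, Halt}
EF (ack | send): least fixpoint, start Z0 = {Busy, Halt}, add states with some successor in Z. Already a fixed point.
Sat(EF (ack | send)) = {Busy, Halt}
Sat(crit & (EF (ack | send))) = {Busy, Halt}
Sat(AX (crit & (EF (ack | send)))) = {s : every successor in {Busy, Halt}} = {Halt}
Halt ∈ Sat(AX (crit & (EF (ack | send)))) = {Halt}, so the formula holds at Halt.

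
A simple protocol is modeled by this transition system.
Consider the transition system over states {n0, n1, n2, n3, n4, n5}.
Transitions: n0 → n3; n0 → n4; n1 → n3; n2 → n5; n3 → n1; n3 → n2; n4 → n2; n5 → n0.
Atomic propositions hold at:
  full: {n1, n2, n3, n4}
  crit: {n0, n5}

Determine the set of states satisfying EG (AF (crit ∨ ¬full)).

Sat(¬full) = {n0, n5}
Sat(crit ∨ ¬full) = {n0, n5}
AF (crit ∨ ¬full): least fixpoint, start Z0 = {n0, n5}, add states with every successor in Z. Z1 = {n0, n2, n5}; Z2 = {n0, n2, n4, n5}; fixed.
Sat(AF (crit ∨ ¬full)) = {n0, n2, n4, n5}
EG (AF (crit ∨ ¬full)): greatest fixpoint, start Z0 = {n0, n2, n4, n5}, keep only states in Sat with some successor in Z. Already a fixed point.
Sat(EG (AF (crit ∨ ¬full))) = {n0, n2, n4, n5}

{n0, n2, n4, n5}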